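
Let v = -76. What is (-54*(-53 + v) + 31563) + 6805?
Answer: 45334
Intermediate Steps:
(-54*(-53 + v) + 31563) + 6805 = (-54*(-53 - 76) + 31563) + 6805 = (-54*(-129) + 31563) + 6805 = (6966 + 31563) + 6805 = 38529 + 6805 = 45334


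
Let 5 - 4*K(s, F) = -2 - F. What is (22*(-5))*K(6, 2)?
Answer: -495/2 ≈ -247.50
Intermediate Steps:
K(s, F) = 7/4 + F/4 (K(s, F) = 5/4 - (-2 - F)/4 = 5/4 + (1/2 + F/4) = 7/4 + F/4)
(22*(-5))*K(6, 2) = (22*(-5))*(7/4 + (1/4)*2) = -110*(7/4 + 1/2) = -110*9/4 = -495/2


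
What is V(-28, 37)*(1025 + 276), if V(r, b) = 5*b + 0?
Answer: 240685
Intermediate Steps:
V(r, b) = 5*b
V(-28, 37)*(1025 + 276) = (5*37)*(1025 + 276) = 185*1301 = 240685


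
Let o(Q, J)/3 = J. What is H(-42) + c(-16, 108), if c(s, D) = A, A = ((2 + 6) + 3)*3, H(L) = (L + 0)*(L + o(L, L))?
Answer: 7089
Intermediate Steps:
o(Q, J) = 3*J
H(L) = 4*L**2 (H(L) = (L + 0)*(L + 3*L) = L*(4*L) = 4*L**2)
A = 33 (A = (8 + 3)*3 = 11*3 = 33)
c(s, D) = 33
H(-42) + c(-16, 108) = 4*(-42)**2 + 33 = 4*1764 + 33 = 7056 + 33 = 7089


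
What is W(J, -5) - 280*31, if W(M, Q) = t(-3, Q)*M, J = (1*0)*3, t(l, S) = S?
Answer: -8680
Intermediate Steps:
J = 0 (J = 0*3 = 0)
W(M, Q) = M*Q (W(M, Q) = Q*M = M*Q)
W(J, -5) - 280*31 = 0*(-5) - 280*31 = 0 - 8680 = -8680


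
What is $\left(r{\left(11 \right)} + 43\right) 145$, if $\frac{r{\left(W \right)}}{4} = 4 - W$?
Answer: $2175$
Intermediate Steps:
$r{\left(W \right)} = 16 - 4 W$ ($r{\left(W \right)} = 4 \left(4 - W\right) = 16 - 4 W$)
$\left(r{\left(11 \right)} + 43\right) 145 = \left(\left(16 - 44\right) + 43\right) 145 = \left(-28 + 43\right) 145 = 15 \cdot 145 = 2175$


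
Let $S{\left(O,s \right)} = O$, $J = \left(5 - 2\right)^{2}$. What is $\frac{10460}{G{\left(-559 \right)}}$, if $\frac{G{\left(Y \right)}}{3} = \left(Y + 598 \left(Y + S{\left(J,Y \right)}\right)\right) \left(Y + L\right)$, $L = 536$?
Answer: $\frac{10460}{22732671} \approx 0.00046013$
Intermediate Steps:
$J = 9$ ($J = 3^{2} = 9$)
$G{\left(Y \right)} = 3 \left(536 + Y\right) \left(5382 + 599 Y\right)$ ($G{\left(Y \right)} = 3 \left(Y + 598 \left(Y + 9\right)\right) \left(Y + 536\right) = 3 \left(Y + 598 \left(9 + Y\right)\right) \left(536 + Y\right) = 3 \left(Y + \left(5382 + 598 Y\right)\right) \left(536 + Y\right) = 3 \left(5382 + 599 Y\right) \left(536 + Y\right) = 3 \left(536 + Y\right) \left(5382 + 599 Y\right)$)
$\frac{10460}{G{\left(-559 \right)}} = \frac{10460}{8654256 + 1797 \left(-559\right)^{2} + 979338 \left(-559\right)} = \frac{10460}{8654256 + 1797 \cdot 312481 - 547449942} = \frac{10460}{8654256 + 561528357 - 547449942} = \frac{10460}{22732671}$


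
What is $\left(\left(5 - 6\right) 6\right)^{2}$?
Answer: $36$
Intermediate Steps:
$\left(\left(5 - 6\right) 6\right)^{2} = \left(\left(-1\right) 6\right)^{2} = \left(-6\right)^{2} = 36$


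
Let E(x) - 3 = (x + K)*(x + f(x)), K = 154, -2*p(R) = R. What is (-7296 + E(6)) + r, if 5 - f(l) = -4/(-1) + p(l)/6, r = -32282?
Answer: -38375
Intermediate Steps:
p(R) = -R/2
f(l) = 1 + l/12 (f(l) = 5 - (-4/(-1) - l/2/6) = 5 - (-4*(-1) - l/2*(1/6)) = 5 - (4 - l/12) = 5 + (-4 + l/12) = 1 + l/12)
E(x) = 3 + (1 + 13*x/12)*(154 + x) (E(x) = 3 + (x + 154)*(x + (1 + x/12)) = 3 + (154 + x)*(1 + 13*x/12) = 3 + (1 + 13*x/12)*(154 + x))
(-7296 + E(6)) + r = (-7296 + (157 + (13/12)*6**2 + (1007/6)*6)) - 32282 = (-7296 + (157 + (13/12)*36 + 1007)) - 32282 = (-7296 + (157 + 39 + 1007)) - 32282 = (-7296 + 1203) - 32282 = -6093 - 32282 = -38375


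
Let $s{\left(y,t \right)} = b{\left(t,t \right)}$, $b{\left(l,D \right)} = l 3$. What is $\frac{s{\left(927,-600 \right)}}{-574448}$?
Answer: $\frac{225}{71806} \approx 0.0031334$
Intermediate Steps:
$b{\left(l,D \right)} = 3 l$
$s{\left(y,t \right)} = 3 t$
$\frac{s{\left(927,-600 \right)}}{-574448} = \frac{3 \left(-600\right)}{-574448} = \left(-1800\right) \left(- \frac{1}{574448}\right) = \frac{225}{71806}$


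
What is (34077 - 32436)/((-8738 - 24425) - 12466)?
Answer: -1641/45629 ≈ -0.035964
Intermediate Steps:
(34077 - 32436)/((-8738 - 24425) - 12466) = 1641/(-33163 - 12466) = 1641/(-45629) = 1641*(-1/45629) = -1641/45629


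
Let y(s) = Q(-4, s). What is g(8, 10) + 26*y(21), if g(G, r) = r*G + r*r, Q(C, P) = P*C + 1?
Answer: -1978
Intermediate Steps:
Q(C, P) = 1 + C*P (Q(C, P) = C*P + 1 = 1 + C*P)
g(G, r) = r² + G*r (g(G, r) = G*r + r² = r² + G*r)
y(s) = 1 - 4*s
g(8, 10) + 26*y(21) = 10*(8 + 10) + 26*(1 - 4*21) = 10*18 + 26*(1 - 84) = 180 + 26*(-83) = 180 - 2158 = -1978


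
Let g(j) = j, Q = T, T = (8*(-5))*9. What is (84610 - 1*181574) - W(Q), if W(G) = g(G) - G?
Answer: -96964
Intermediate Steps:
T = -360 (T = -40*9 = -360)
Q = -360
W(G) = 0 (W(G) = G - G = 0)
(84610 - 1*181574) - W(Q) = (84610 - 1*181574) - 1*0 = (84610 - 181574) + 0 = -96964 + 0 = -96964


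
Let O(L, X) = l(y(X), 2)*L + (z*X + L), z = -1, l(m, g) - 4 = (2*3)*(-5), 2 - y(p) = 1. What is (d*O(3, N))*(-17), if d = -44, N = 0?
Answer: -56100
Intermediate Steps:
y(p) = 1 (y(p) = 2 - 1*1 = 2 - 1 = 1)
l(m, g) = -26 (l(m, g) = 4 + (2*3)*(-5) = 4 + 6*(-5) = 4 - 30 = -26)
O(L, X) = -X - 25*L (O(L, X) = -26*L + (-X + L) = -26*L + (L - X) = -X - 25*L)
(d*O(3, N))*(-17) = -44*(-1*0 - 25*3)*(-17) = -44*(0 - 75)*(-17) = -44*(-75)*(-17) = 3300*(-17) = -56100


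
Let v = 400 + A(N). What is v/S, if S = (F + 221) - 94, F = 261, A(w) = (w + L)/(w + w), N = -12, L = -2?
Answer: 4807/4656 ≈ 1.0324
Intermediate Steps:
A(w) = (-2 + w)/(2*w) (A(w) = (w - 2)/(w + w) = (-2 + w)/((2*w)) = (-2 + w)*(1/(2*w)) = (-2 + w)/(2*w))
v = 4807/12 (v = 400 + (½)*(-2 - 12)/(-12) = 400 + (½)*(-1/12)*(-14) = 400 + 7/12 = 4807/12 ≈ 400.58)
S = 388 (S = (261 + 221) - 94 = 482 - 94 = 388)
v/S = (4807/12)/388 = (4807/12)*(1/388) = 4807/4656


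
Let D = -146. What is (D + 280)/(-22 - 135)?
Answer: -134/157 ≈ -0.85350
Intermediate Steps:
(D + 280)/(-22 - 135) = (-146 + 280)/(-22 - 135) = 134/(-157) = 134*(-1/157) = -134/157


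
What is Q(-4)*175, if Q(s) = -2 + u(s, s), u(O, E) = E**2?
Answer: 2450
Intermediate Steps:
Q(s) = -2 + s**2
Q(-4)*175 = (-2 + (-4)**2)*175 = (-2 + 16)*175 = 14*175 = 2450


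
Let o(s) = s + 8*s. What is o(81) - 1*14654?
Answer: -13925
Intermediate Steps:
o(s) = 9*s
o(81) - 1*14654 = 9*81 - 1*14654 = 729 - 14654 = -13925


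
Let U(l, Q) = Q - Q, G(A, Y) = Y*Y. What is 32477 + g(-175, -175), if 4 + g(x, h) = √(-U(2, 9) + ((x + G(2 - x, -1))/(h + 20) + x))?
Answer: 32473 + I*√4177405/155 ≈ 32473.0 + 13.186*I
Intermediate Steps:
G(A, Y) = Y²
U(l, Q) = 0
g(x, h) = -4 + √(x + (1 + x)/(20 + h)) (g(x, h) = -4 + √(-1*0 + ((x + (-1)²)/(h + 20) + x)) = -4 + √(0 + ((x + 1)/(20 + h) + x)) = -4 + √(0 + ((1 + x)/(20 + h) + x)) = -4 + √(0 + (x + (1 + x)/(20 + h))) = -4 + √(x + (1 + x)/(20 + h)))
32477 + g(-175, -175) = 32477 + (-4 + √((1 - 175 - 175*(20 - 175))/(20 - 175))) = 32477 + (-4 + √((1 - 175 - 175*(-155))/(-155))) = 32477 + (-4 + √(-(1 - 175 + 27125)/155)) = 32477 + (-4 + √(-1/155*26951)) = 32477 + (-4 + √(-26951/155)) = 32477 + (-4 + I*√4177405/155) = 32473 + I*√4177405/155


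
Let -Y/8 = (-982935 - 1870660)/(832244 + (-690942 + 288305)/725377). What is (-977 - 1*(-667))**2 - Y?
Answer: 57998073889588580/603690253351 ≈ 96073.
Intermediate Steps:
Y = 16559457442520/603690253351 (Y = -8*(-982935 - 1870660)/(832244 + (-690942 + 288305)/725377) = -(-22828760)/(832244 - 402637*1/725377) = -(-22828760)/(832244 - 402637/725377) = -(-22828760)/603690253351/725377 = -(-22828760)*725377/603690253351 = -8*(-2069932180315/603690253351) = 16559457442520/603690253351 ≈ 27.430)
(-977 - 1*(-667))**2 - Y = (-977 - 1*(-667))**2 - 1*16559457442520/603690253351 = (-977 + 667)**2 - 16559457442520/603690253351 = (-310)**2 - 16559457442520/603690253351 = 96100 - 16559457442520/603690253351 = 57998073889588580/603690253351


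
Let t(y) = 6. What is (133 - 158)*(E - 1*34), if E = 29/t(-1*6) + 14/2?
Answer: 3325/6 ≈ 554.17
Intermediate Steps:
E = 71/6 (E = 29/6 + 14/2 = 29*(⅙) + 14*(½) = 29/6 + 7 = 71/6 ≈ 11.833)
(133 - 158)*(E - 1*34) = (133 - 158)*(71/6 - 1*34) = -25*(71/6 - 34) = -25*(-133/6) = 3325/6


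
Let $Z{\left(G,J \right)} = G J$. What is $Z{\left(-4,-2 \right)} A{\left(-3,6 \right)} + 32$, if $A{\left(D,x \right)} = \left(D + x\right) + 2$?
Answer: $72$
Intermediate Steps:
$A{\left(D,x \right)} = 2 + D + x$
$Z{\left(-4,-2 \right)} A{\left(-3,6 \right)} + 32 = \left(-4\right) \left(-2\right) \left(2 - 3 + 6\right) + 32 = 8 \cdot 5 + 32 = 40 + 32 = 72$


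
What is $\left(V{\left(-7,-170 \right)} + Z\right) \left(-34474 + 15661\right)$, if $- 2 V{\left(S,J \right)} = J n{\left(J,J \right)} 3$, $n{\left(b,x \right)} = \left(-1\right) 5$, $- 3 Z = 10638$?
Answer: $90697473$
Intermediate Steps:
$Z = -3546$ ($Z = \left(- \frac{1}{3}\right) 10638 = -3546$)
$n{\left(b,x \right)} = -5$
$V{\left(S,J \right)} = \frac{15 J}{2}$ ($V{\left(S,J \right)} = - \frac{J \left(-5\right) 3}{2} = - \frac{- 5 J 3}{2} = - \frac{\left(-15\right) J}{2} = \frac{15 J}{2}$)
$\left(V{\left(-7,-170 \right)} + Z\right) \left(-34474 + 15661\right) = \left(\frac{15}{2} \left(-170\right) - 3546\right) \left(-34474 + 15661\right) = \left(-1275 - 3546\right) \left(-18813\right) = \left(-4821\right) \left(-18813\right) = 90697473$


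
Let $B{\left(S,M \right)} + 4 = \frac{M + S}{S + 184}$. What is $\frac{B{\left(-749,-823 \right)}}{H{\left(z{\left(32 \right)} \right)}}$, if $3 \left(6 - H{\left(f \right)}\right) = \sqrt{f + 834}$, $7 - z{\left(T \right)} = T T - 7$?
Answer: $- \frac{9288}{70625} - \frac{2064 i \sqrt{11}}{70625} \approx -0.13151 - 0.096928 i$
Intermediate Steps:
$z{\left(T \right)} = 14 - T^{2}$ ($z{\left(T \right)} = 7 - \left(T T - 7\right) = 7 - \left(T^{2} - 7\right) = 7 - \left(-7 + T^{2}\right) = 14 - T^{2}$)
$B{\left(S,M \right)} = -4 + \frac{M + S}{184 + S}$ ($B{\left(S,M \right)} = -4 + \frac{M + S}{S + 184} = -4 + \frac{M + S}{184 + S}$)
$H{\left(f \right)} = 6 - \frac{\sqrt{834 + f}}{3}$ ($H{\left(f \right)} = 6 - \frac{\sqrt{f + 834}}{3} = 6 - \frac{\sqrt{834 + f}}{3}$)
$\frac{B{\left(-749,-823 \right)}}{H{\left(z{\left(32 \right)} \right)}} = \frac{\frac{1}{184 - 749} \left(-736 - 823 - -2247\right)}{6 - \frac{\sqrt{834 + \left(14 - 32^{2}\right)}}{3}} = \frac{\frac{1}{-565} \left(-736 - 823 + 2247\right)}{6 - \frac{\sqrt{834 + \left(14 - 1024\right)}}{3}} = \frac{\left(- \frac{1}{565}\right) 688}{6 - \frac{\sqrt{834 + \left(14 - 1024\right)}}{3}} = - \frac{688}{565 \left(6 - \frac{\sqrt{834 - 1010}}{3}\right)} = - \frac{688}{565 \left(6 - \frac{\sqrt{-176}}{3}\right)} = - \frac{688}{565 \left(6 - \frac{4 i \sqrt{11}}{3}\right)}$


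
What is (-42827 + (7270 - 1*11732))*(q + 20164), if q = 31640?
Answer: -2449759356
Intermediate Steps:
(-42827 + (7270 - 1*11732))*(q + 20164) = (-42827 + (7270 - 1*11732))*(31640 + 20164) = (-42827 + (7270 - 11732))*51804 = (-42827 - 4462)*51804 = -47289*51804 = -2449759356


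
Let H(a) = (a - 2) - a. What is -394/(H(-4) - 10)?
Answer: 197/6 ≈ 32.833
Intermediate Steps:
H(a) = -2 (H(a) = (-2 + a) - a = -2)
-394/(H(-4) - 10) = -394/(-2 - 10) = -394/(-12) = -394*(-1/12) = 197/6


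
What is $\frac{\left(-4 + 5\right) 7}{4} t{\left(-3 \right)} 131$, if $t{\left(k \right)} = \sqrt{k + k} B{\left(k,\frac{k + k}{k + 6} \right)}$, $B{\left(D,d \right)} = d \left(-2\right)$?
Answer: $917 i \sqrt{6} \approx 2246.2 i$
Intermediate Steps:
$B{\left(D,d \right)} = - 2 d$
$t{\left(k \right)} = - \frac{4 \sqrt{2} k^{\frac{3}{2}}}{6 + k}$ ($t{\left(k \right)} = \sqrt{k + k} \left(- 2 \frac{k + k}{k + 6}\right) = \sqrt{2 k} \left(- 2 \frac{2 k}{6 + k}\right) = \sqrt{2} \sqrt{k} \left(- 2 \frac{2 k}{6 + k}\right) = \sqrt{2} \sqrt{k} \left(- \frac{4 k}{6 + k}\right) = - \frac{4 \sqrt{2} k^{\frac{3}{2}}}{6 + k}$)
$\frac{\left(-4 + 5\right) 7}{4} t{\left(-3 \right)} 131 = \frac{\left(-4 + 5\right) 7}{4} \left(- \frac{4 \sqrt{2} \left(-3\right)^{\frac{3}{2}}}{6 - 3}\right) 131 = 1 \cdot 7 \cdot \frac{1}{4} \left(- \frac{4 \sqrt{2} \left(- 3 i \sqrt{3}\right)}{3}\right) 131 = 7 \cdot \frac{1}{4} \left(\left(-4\right) \sqrt{2} \left(- 3 i \sqrt{3}\right) \frac{1}{3}\right) 131 = \frac{7 \cdot 4 i \sqrt{6}}{4} \cdot 131 = 7 i \sqrt{6} \cdot 131 = 917 i \sqrt{6}$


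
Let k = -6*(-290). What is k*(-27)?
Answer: -46980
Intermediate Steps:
k = 1740
k*(-27) = 1740*(-27) = -46980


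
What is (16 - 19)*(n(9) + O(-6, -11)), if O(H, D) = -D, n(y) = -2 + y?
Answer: -54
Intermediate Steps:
(16 - 19)*(n(9) + O(-6, -11)) = (16 - 19)*((-2 + 9) - 1*(-11)) = -3*(7 + 11) = -3*18 = -54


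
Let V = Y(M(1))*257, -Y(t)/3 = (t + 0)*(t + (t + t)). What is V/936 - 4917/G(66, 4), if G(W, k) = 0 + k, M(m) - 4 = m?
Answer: -134267/104 ≈ -1291.0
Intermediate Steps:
M(m) = 4 + m
G(W, k) = k
Y(t) = -9*t**2 (Y(t) = -3*(t + 0)*(t + (t + t)) = -3*t*(t + 2*t) = -3*t*3*t = -9*t**2)
V = -57825 (V = -9*(4 + 1)**2*257 = -9*5**2*257 = -9*25*257 = -225*257 = -57825)
V/936 - 4917/G(66, 4) = -57825/936 - 4917/4 = -57825*1/936 - 4917*1/4 = -6425/104 - 4917/4 = -134267/104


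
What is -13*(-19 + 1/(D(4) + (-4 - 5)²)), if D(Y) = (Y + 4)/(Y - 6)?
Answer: 19006/77 ≈ 246.83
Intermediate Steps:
D(Y) = (4 + Y)/(-6 + Y)
-13*(-19 + 1/(D(4) + (-4 - 5)²)) = -13*(-19 + 1/((4 + 4)/(-6 + 4) + (-4 - 5)²)) = -13*(-19 + 1/(8/(-2) + (-9)²)) = -13*(-19 + 1/(-½*8 + 81)) = -13*(-19 + 1/(-4 + 81)) = -13*(-19 + 1/77) = -13*(-1462/77) = 19006/77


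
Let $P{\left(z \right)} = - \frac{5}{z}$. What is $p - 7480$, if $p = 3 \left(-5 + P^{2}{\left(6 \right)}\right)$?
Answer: $- \frac{89915}{12} \approx -7492.9$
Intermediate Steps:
$p = - \frac{155}{12}$ ($p = 3 \left(-5 + \left(- \frac{5}{6}\right)^{2}\right) = 3 \left(-5 + \frac{25}{36}\right) = 3 \left(- \frac{155}{36}\right) = - \frac{155}{12} \approx -12.917$)
$p - 7480 = - \frac{155}{12} - 7480 = - \frac{89915}{12}$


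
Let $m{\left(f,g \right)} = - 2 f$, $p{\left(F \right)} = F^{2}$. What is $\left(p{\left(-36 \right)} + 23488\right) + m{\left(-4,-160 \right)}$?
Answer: $24792$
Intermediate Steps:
$\left(p{\left(-36 \right)} + 23488\right) + m{\left(-4,-160 \right)} = \left(\left(-36\right)^{2} + 23488\right) - -8 = \left(1296 + 23488\right) + 8 = 24784 + 8 = 24792$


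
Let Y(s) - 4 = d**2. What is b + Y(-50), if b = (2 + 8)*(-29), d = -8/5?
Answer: -7086/25 ≈ -283.44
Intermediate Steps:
d = -8/5 (d = -8*1/5 = -8/5 ≈ -1.6000)
b = -290 (b = 10*(-29) = -290)
Y(s) = 164/25 (Y(s) = 4 + (-8/5)**2 = 4 + 64/25 = 164/25)
b + Y(-50) = -290 + 164/25 = -7086/25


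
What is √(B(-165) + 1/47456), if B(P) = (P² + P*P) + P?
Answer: √7640857818326/11864 ≈ 232.99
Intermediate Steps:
B(P) = P + 2*P² (B(P) = (P² + P²) + P = 2*P² + P = P + 2*P²)
√(B(-165) + 1/47456) = √(-165*(1 + 2*(-165)) + 1/47456) = √(-165*(1 - 330) + 1/47456) = √(-165*(-329) + 1/47456) = √(54285 + 1/47456) = √(2576148961/47456) = √7640857818326/11864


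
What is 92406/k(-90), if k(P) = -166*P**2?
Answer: -15401/224100 ≈ -0.068724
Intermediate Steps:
92406/k(-90) = 92406/((-166*(-90)**2)) = 92406/((-166*8100)) = 92406/(-1344600) = 92406*(-1/1344600) = -15401/224100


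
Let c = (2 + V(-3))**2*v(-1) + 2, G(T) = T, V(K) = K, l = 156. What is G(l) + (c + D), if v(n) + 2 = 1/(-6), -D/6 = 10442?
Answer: -374977/6 ≈ -62496.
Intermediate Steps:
D = -62652 (D = -6*10442 = -62652)
v(n) = -13/6 (v(n) = -2 + 1/(-6) = -2 - 1/6 = -13/6)
c = -1/6 (c = (2 - 3)**2*(-13/6) + 2 = (-1)**2*(-13/6) + 2 = 1*(-13/6) + 2 = -13/6 + 2 = -1/6 ≈ -0.16667)
G(l) + (c + D) = 156 + (-1/6 - 62652) = 156 - 375913/6 = -374977/6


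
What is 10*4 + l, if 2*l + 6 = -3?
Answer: 71/2 ≈ 35.500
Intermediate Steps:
l = -9/2 (l = -3 + (½)*(-3) = -3 - 3/2 = -9/2 ≈ -4.5000)
10*4 + l = 10*4 - 9/2 = 40 - 9/2 = 71/2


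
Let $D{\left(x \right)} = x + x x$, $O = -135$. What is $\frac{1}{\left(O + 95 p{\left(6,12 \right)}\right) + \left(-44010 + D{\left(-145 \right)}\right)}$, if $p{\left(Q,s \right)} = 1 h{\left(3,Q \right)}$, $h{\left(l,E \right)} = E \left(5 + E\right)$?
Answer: $- \frac{1}{16995} \approx -5.8841 \cdot 10^{-5}$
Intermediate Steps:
$p{\left(Q,s \right)} = Q \left(5 + Q\right)$ ($p{\left(Q,s \right)} = 1 Q \left(5 + Q\right) = Q \left(5 + Q\right)$)
$D{\left(x \right)} = x + x^{2}$
$\frac{1}{\left(O + 95 p{\left(6,12 \right)}\right) + \left(-44010 + D{\left(-145 \right)}\right)} = \frac{1}{\left(-135 + 95 \cdot 6 \left(5 + 6\right)\right) - \left(44010 + 145 \left(1 - 145\right)\right)} = \frac{1}{\left(-135 + 95 \cdot 6 \cdot 11\right) - 23130} = \frac{1}{\left(-135 + 95 \cdot 66\right) + \left(-44010 + 20880\right)} = \frac{1}{\left(-135 + 6270\right) - 23130} = \frac{1}{6135 - 23130} = \frac{1}{-16995} = - \frac{1}{16995}$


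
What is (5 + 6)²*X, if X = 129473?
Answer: 15666233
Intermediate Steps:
(5 + 6)²*X = (5 + 6)²*129473 = 11²*129473 = 121*129473 = 15666233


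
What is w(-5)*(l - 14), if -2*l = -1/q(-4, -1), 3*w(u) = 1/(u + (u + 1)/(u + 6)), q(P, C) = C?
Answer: 29/54 ≈ 0.53704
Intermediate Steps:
w(u) = 1/(3*(u + (1 + u)/(6 + u))) (w(u) = 1/(3*(u + (u + 1)/(u + 6))) = 1/(3*(u + (1 + u)/(6 + u))))
l = -½ (l = -(-1)/(2*(-1)) = -(-1)*(-1)/2 = -½*1 = -½ ≈ -0.50000)
w(-5)*(l - 14) = ((6 - 5)/(3*(1 + (-5)² + 7*(-5))))*(-½ - 14) = ((⅓)*1/(1 + 25 - 35))*(-29/2) = ((⅓)*1/(-9))*(-29/2) = ((⅓)*(-⅑)*1)*(-29/2) = -1/27*(-29/2) = 29/54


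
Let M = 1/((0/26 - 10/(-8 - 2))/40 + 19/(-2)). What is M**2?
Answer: 1600/143641 ≈ 0.011139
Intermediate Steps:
M = -40/379 (M = 1/((0*(1/26) - 10/(-10))*(1/40) + 19*(-1/2)) = 1/((0 - 10*(-1/10))*(1/40) - 19/2) = 1/((0 + 1)*(1/40) - 19/2) = 1/(1*(1/40) - 19/2) = 1/(1/40 - 19/2) = 1/(-379/40) = -40/379 ≈ -0.10554)
M**2 = (-40/379)**2 = 1600/143641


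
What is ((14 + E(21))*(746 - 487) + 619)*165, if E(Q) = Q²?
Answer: 19546560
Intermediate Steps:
((14 + E(21))*(746 - 487) + 619)*165 = ((14 + 21²)*(746 - 487) + 619)*165 = ((14 + 441)*259 + 619)*165 = (455*259 + 619)*165 = (117845 + 619)*165 = 118464*165 = 19546560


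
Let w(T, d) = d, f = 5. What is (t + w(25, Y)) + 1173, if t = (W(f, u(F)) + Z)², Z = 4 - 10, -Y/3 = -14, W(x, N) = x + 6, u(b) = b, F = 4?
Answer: 1240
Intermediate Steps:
W(x, N) = 6 + x
Y = 42 (Y = -3*(-14) = 42)
Z = -6
t = 25 (t = ((6 + 5) - 6)² = (11 - 6)² = 5² = 25)
(t + w(25, Y)) + 1173 = (25 + 42) + 1173 = 67 + 1173 = 1240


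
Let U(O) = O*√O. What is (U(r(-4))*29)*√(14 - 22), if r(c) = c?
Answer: 464*√2 ≈ 656.20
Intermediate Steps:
U(O) = O^(3/2)
(U(r(-4))*29)*√(14 - 22) = ((-4)^(3/2)*29)*√(14 - 22) = (-8*I*29)*√(-8) = (-232*I)*(2*I*√2) = 464*√2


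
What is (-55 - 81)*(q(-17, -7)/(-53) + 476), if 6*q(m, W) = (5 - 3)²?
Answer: -10292752/159 ≈ -64734.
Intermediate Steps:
q(m, W) = ⅔ (q(m, W) = (5 - 3)²/6 = (⅙)*2² = (⅙)*4 = ⅔)
(-55 - 81)*(q(-17, -7)/(-53) + 476) = (-55 - 81)*((⅔)/(-53) + 476) = -136*((⅔)*(-1/53) + 476) = -136*(-2/159 + 476) = -136*75682/159 = -10292752/159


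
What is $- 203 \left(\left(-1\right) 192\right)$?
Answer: $38976$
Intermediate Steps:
$- 203 \left(\left(-1\right) 192\right) = \left(-203\right) \left(-192\right) = 38976$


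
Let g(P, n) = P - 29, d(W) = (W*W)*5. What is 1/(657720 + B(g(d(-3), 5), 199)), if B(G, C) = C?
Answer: 1/657919 ≈ 1.5199e-6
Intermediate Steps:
d(W) = 5*W² (d(W) = W²*5 = 5*W²)
g(P, n) = -29 + P
1/(657720 + B(g(d(-3), 5), 199)) = 1/(657720 + 199) = 1/657919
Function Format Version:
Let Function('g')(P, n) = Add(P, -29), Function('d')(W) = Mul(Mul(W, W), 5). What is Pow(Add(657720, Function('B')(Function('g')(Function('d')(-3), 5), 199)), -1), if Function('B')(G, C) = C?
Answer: Rational(1, 657919) ≈ 1.5199e-6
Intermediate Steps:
Function('d')(W) = Mul(5, Pow(W, 2)) (Function('d')(W) = Mul(Pow(W, 2), 5) = Mul(5, Pow(W, 2)))
Function('g')(P, n) = Add(-29, P)
Pow(Add(657720, Function('B')(Function('g')(Function('d')(-3), 5), 199)), -1) = Pow(Add(657720, 199), -1) = Pow(657919, -1) = Rational(1, 657919)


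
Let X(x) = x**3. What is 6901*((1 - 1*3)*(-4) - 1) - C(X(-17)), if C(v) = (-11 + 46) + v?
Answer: 53185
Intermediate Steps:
C(v) = 35 + v
6901*((1 - 1*3)*(-4) - 1) - C(X(-17)) = 6901*((1 - 1*3)*(-4) - 1) - (35 + (-17)**3) = 6901*((1 - 3)*(-4) - 1) - (35 - 4913) = 6901*(-2*(-4) - 1) - 1*(-4878) = 6901*(8 - 1) + 4878 = 6901*7 + 4878 = 48307 + 4878 = 53185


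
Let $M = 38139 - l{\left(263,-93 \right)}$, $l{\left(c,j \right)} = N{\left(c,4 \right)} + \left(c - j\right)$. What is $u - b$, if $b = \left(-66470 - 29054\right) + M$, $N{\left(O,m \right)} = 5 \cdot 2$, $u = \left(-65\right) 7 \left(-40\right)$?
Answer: $75951$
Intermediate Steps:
$u = 18200$ ($u = \left(-455\right) \left(-40\right) = 18200$)
$N{\left(O,m \right)} = 10$
$l{\left(c,j \right)} = 10 + c - j$ ($l{\left(c,j \right)} = 10 + \left(c - j\right) = 10 + c - j$)
$M = 37773$ ($M = 38139 - \left(10 + 263 - -93\right) = 38139 - \left(10 + 263 + 93\right) = 38139 - 366 = 37773$)
$b = -57751$ ($b = \left(-66470 - 29054\right) + 37773 = -95524 + 37773 = -57751$)
$u - b = 18200 - -57751 = 18200 + 57751 = 75951$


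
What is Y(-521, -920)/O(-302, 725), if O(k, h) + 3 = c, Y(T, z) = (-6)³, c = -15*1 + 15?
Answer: 72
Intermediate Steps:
c = 0 (c = -15 + 15 = 0)
Y(T, z) = -216
O(k, h) = -3 (O(k, h) = -3 + 0 = -3)
Y(-521, -920)/O(-302, 725) = -216/(-3) = -216*(-⅓) = 72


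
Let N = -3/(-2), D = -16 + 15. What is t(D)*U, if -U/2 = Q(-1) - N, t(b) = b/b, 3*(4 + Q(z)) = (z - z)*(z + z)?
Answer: 11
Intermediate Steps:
D = -1
N = 3/2 (N = -3*(-1/2) = 3/2 ≈ 1.5000)
Q(z) = -4 (Q(z) = -4 + ((z - z)*(z + z))/3 = -4 + (0*(2*z))/3 = -4 + (1/3)*0 = -4 + 0 = -4)
t(b) = 1
U = 11 (U = -2*(-4 - 1*3/2) = -2*(-4 - 3/2) = -2*(-11/2) = 11)
t(D)*U = 1*11 = 11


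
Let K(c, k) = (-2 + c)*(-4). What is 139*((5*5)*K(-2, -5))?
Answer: 55600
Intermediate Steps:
K(c, k) = 8 - 4*c
139*((5*5)*K(-2, -5)) = 139*((5*5)*(8 - 4*(-2))) = 139*(25*(8 + 8)) = 139*(25*16) = 139*400 = 55600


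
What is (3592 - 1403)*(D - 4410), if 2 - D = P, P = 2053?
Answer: -14143129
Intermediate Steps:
D = -2051 (D = 2 - 1*2053 = 2 - 2053 = -2051)
(3592 - 1403)*(D - 4410) = (3592 - 1403)*(-2051 - 4410) = 2189*(-6461) = -14143129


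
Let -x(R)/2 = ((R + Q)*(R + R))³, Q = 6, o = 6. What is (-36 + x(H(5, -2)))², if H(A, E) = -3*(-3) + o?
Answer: 250094044842769296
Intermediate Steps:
H(A, E) = 15 (H(A, E) = -3*(-3) + 6 = 9 + 6 = 15)
x(R) = -16*R³*(6 + R)³ (x(R) = -2*(R + 6)³*(R + R)³ = -2*8*R³*(6 + R)³ = -16*R³*(6 + R)³)
(-36 + x(H(5, -2)))² = (-36 - 16*15³*(6 + 15)³)² = (-36 - 16*3375*21³)² = (-36 - 16*3375*9261)² = (-36 - 500094000)² = (-500094036)² = 250094044842769296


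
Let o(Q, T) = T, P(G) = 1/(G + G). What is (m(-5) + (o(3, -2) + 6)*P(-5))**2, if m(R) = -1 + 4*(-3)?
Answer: 4489/25 ≈ 179.56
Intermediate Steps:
P(G) = 1/(2*G)
m(R) = -13 (m(R) = -1 - 12 = -13)
(m(-5) + (o(3, -2) + 6)*P(-5))**2 = (-13 + (-2 + 6)*((1/2)/(-5)))**2 = (-13 + 4*((1/2)*(-1/5)))**2 = (-13 + 4*(-1/10))**2 = (-13 - 2/5)**2 = (-67/5)**2 = 4489/25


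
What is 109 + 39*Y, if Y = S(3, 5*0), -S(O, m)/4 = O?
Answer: -359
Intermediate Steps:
S(O, m) = -4*O
Y = -12 (Y = -4*3 = -12)
109 + 39*Y = 109 + 39*(-12) = 109 - 468 = -359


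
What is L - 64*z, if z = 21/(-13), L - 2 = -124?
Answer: -242/13 ≈ -18.615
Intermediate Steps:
L = -122 (L = 2 - 124 = -122)
z = -21/13 (z = 21*(-1/13) = -21/13 ≈ -1.6154)
L - 64*z = -122 - 64*(-21/13) = -122 + 1344/13 = -242/13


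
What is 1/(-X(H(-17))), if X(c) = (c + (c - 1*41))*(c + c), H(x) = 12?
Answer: 1/408 ≈ 0.0024510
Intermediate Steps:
X(c) = 2*c*(-41 + 2*c) (X(c) = (c + (c - 41))*(2*c) = (c + (-41 + c))*(2*c) = (-41 + 2*c)*(2*c) = 2*c*(-41 + 2*c))
1/(-X(H(-17))) = 1/(-2*12*(-41 + 2*12)) = 1/(-2*12*(-41 + 24)) = 1/(-2*12*(-17)) = 1/(-1*(-408)) = 1/408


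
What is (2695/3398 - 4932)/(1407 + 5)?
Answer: -16756241/4797976 ≈ -3.4924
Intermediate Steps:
(2695/3398 - 4932)/(1407 + 5) = (2695*(1/3398) - 4932)/1412 = (2695/3398 - 4932)*(1/1412) = -16756241/3398*1/1412 = -16756241/4797976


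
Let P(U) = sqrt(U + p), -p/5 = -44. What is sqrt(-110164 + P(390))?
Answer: sqrt(-110164 + sqrt(610)) ≈ 331.87*I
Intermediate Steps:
p = 220 (p = -5*(-44) = 220)
P(U) = sqrt(220 + U) (P(U) = sqrt(U + 220) = sqrt(220 + U))
sqrt(-110164 + P(390)) = sqrt(-110164 + sqrt(220 + 390)) = sqrt(-110164 + sqrt(610))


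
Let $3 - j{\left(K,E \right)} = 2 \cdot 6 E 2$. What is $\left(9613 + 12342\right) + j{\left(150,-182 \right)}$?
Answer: $26326$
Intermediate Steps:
$j{\left(K,E \right)} = 3 - 24 E$ ($j{\left(K,E \right)} = 3 - 2 \cdot 6 E 2 = 3 - 12 \cdot 2 E = 3 - 24 E$)
$\left(9613 + 12342\right) + j{\left(150,-182 \right)} = \left(9613 + 12342\right) + \left(3 - -4368\right) = 21955 + \left(3 + 4368\right) = 21955 + 4371 = 26326$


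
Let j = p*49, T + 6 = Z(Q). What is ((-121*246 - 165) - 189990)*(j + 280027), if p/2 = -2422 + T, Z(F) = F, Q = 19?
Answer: -9664428345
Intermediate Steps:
T = 13 (T = -6 + 19 = 13)
p = -4818 (p = 2*(-2422 + 13) = 2*(-2409) = -4818)
j = -236082 (j = -4818*49 = -236082)
((-121*246 - 165) - 189990)*(j + 280027) = ((-121*246 - 165) - 189990)*(-236082 + 280027) = ((-29766 - 165) - 189990)*43945 = (-29931 - 189990)*43945 = -219921*43945 = -9664428345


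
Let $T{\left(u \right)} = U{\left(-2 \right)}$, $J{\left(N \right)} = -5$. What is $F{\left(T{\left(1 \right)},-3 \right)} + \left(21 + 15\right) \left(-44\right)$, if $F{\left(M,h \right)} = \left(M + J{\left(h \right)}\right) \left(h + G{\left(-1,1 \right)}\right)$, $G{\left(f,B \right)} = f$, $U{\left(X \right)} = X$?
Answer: $-1556$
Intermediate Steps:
$T{\left(u \right)} = -2$
$F{\left(M,h \right)} = \left(-1 + h\right) \left(-5 + M\right)$ ($F{\left(M,h \right)} = \left(M - 5\right) \left(h - 1\right) = \left(-5 + M\right) \left(-1 + h\right) = \left(-1 + h\right) \left(-5 + M\right)$)
$F{\left(T{\left(1 \right)},-3 \right)} + \left(21 + 15\right) \left(-44\right) = \left(5 - -2 - -15 - -6\right) + \left(21 + 15\right) \left(-44\right) = \left(5 + 2 + 15 + 6\right) + 36 \left(-44\right) = 28 - 1584 = -1556$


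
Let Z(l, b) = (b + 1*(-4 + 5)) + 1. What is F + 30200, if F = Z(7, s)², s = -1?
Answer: 30201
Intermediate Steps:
Z(l, b) = 2 + b (Z(l, b) = (b + 1*1) + 1 = (b + 1) + 1 = (1 + b) + 1 = 2 + b)
F = 1 (F = (2 - 1)² = 1² = 1)
F + 30200 = 1 + 30200 = 30201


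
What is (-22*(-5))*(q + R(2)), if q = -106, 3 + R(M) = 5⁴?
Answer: 56760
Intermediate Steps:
R(M) = 622 (R(M) = -3 + 5⁴ = -3 + 625 = 622)
(-22*(-5))*(q + R(2)) = (-22*(-5))*(-106 + 622) = 110*516 = 56760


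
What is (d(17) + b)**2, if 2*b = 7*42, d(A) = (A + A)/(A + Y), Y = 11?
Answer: 4305625/196 ≈ 21967.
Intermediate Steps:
d(A) = 2*A/(11 + A) (d(A) = (A + A)/(A + 11) = (2*A)/(11 + A) = 2*A/(11 + A))
b = 147 (b = (7*42)/2 = (1/2)*294 = 147)
(d(17) + b)**2 = (2*17/(11 + 17) + 147)**2 = (2*17/28 + 147)**2 = (2*17*(1/28) + 147)**2 = (17/14 + 147)**2 = (2075/14)**2 = 4305625/196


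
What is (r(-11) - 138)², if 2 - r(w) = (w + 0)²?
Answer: 66049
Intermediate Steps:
r(w) = 2 - w² (r(w) = 2 - (w + 0)² = 2 - w²)
(r(-11) - 138)² = ((2 - 1*(-11)²) - 138)² = ((2 - 1*121) - 138)² = ((2 - 121) - 138)² = (-119 - 138)² = (-257)² = 66049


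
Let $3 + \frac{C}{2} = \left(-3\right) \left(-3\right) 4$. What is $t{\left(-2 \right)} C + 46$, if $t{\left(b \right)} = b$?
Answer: $-86$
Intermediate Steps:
$C = 66$ ($C = -6 + 2 \left(-3\right) \left(-3\right) 4 = -6 + 2 \cdot 9 \cdot 4 = -6 + 2 \cdot 36 = -6 + 72 = 66$)
$t{\left(-2 \right)} C + 46 = \left(-2\right) 66 + 46 = -132 + 46 = -86$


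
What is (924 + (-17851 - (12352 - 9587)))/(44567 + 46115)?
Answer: -9846/45341 ≈ -0.21715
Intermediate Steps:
(924 + (-17851 - (12352 - 9587)))/(44567 + 46115) = (924 + (-17851 - 1*2765))/90682 = (924 + (-17851 - 2765))*(1/90682) = (924 - 20616)*(1/90682) = -19692*1/90682 = -9846/45341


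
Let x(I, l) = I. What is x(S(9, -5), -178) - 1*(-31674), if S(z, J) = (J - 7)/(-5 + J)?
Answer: 158376/5 ≈ 31675.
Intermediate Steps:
S(z, J) = (-7 + J)/(-5 + J)
x(S(9, -5), -178) - 1*(-31674) = (-7 - 5)/(-5 - 5) - 1*(-31674) = -12/(-10) + 31674 = -⅒*(-12) + 31674 = 6/5 + 31674 = 158376/5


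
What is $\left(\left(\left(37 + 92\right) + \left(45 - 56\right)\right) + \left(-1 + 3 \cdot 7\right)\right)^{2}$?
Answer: $19044$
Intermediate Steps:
$\left(\left(\left(37 + 92\right) + \left(45 - 56\right)\right) + \left(-1 + 3 \cdot 7\right)\right)^{2} = \left(\left(129 - 11\right) + \left(-1 + 21\right)\right)^{2} = \left(118 + 20\right)^{2} = 138^{2} = 19044$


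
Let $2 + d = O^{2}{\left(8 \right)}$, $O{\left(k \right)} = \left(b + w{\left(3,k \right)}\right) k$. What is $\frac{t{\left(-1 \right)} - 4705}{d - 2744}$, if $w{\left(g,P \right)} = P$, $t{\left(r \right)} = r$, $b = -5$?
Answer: $\frac{2353}{1085} \approx 2.1687$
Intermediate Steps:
$O{\left(k \right)} = k \left(-5 + k\right)$ ($O{\left(k \right)} = \left(-5 + k\right) k = k \left(-5 + k\right)$)
$d = 574$ ($d = -2 + \left(8 \left(-5 + 8\right)\right)^{2} = -2 + \left(8 \cdot 3\right)^{2} = -2 + 24^{2} = -2 + 576 = 574$)
$\frac{t{\left(-1 \right)} - 4705}{d - 2744} = \frac{-1 - 4705}{574 - 2744} = - \frac{4706}{-2170} = \left(-4706\right) \left(- \frac{1}{2170}\right) = \frac{2353}{1085}$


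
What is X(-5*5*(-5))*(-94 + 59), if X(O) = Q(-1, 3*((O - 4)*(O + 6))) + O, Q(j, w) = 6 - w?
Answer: 1659770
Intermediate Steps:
X(O) = 6 + O - 3*(-4 + O)*(6 + O) (X(O) = (6 - 3*(O - 4)*(O + 6)) + O = (6 - 3*(-4 + O)*(6 + O)) + O = 6 + O - 3*(-4 + O)*(6 + O))
X(-5*5*(-5))*(-94 + 59) = (78 - 5*(-5*5)*(-5) - 3*(-5*5*(-5))**2)*(-94 + 59) = (78 - (-125)*(-5) - 3*(-25*(-5))**2)*(-35) = (78 - 5*125 - 3*125**2)*(-35) = (78 - 625 - 3*15625)*(-35) = (78 - 625 - 46875)*(-35) = -47422*(-35) = 1659770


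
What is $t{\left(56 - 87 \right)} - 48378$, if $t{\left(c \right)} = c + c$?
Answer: $-48440$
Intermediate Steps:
$t{\left(c \right)} = 2 c$
$t{\left(56 - 87 \right)} - 48378 = 2 \left(56 - 87\right) - 48378 = 2 \left(-31\right) - 48378 = -62 - 48378 = -48440$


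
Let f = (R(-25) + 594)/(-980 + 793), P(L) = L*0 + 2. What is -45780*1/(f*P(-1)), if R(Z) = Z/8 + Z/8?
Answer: 17121720/2351 ≈ 7282.7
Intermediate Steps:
P(L) = 2 (P(L) = 0 + 2 = 2)
R(Z) = Z/4 (R(Z) = Z*(1/8) + Z*(1/8) = Z/8 + Z/8 = Z/4)
f = -2351/748 (f = ((1/4)*(-25) + 594)/(-980 + 793) = (-25/4 + 594)/(-187) = (2351/4)*(-1/187) = -2351/748 ≈ -3.1430)
-45780*1/(f*P(-1)) = -45780/(2*(-2351/748)) = -45780/(-2351/374) = -45780*(-374/2351) = 17121720/2351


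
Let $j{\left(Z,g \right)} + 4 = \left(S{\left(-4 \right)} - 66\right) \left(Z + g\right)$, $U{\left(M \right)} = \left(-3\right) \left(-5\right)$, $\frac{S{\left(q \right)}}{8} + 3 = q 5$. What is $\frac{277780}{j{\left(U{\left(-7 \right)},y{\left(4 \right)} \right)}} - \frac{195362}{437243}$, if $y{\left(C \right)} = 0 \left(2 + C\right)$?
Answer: $- \frac{61095374744}{820705111} \approx -74.443$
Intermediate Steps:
$S{\left(q \right)} = -24 + 40 q$ ($S{\left(q \right)} = -24 + 8 q 5 = -24 + 8 \cdot 5 q = -24 + 40 q$)
$U{\left(M \right)} = 15$
$y{\left(C \right)} = 0$
$j{\left(Z,g \right)} = -4 - 250 Z - 250 g$ ($j{\left(Z,g \right)} = -4 + \left(\left(-24 + 40 \left(-4\right)\right) - 66\right) \left(Z + g\right) = -4 + \left(\left(-24 - 160\right) - 66\right) \left(Z + g\right) = -4 + \left(-184 - 66\right) \left(Z + g\right) = -4 - 250 \left(Z + g\right) = -4 - \left(250 Z + 250 g\right) = -4 - 250 Z - 250 g$)
$\frac{277780}{j{\left(U{\left(-7 \right)},y{\left(4 \right)} \right)}} - \frac{195362}{437243} = \frac{277780}{-4 - 3750 - 0} - \frac{195362}{437243} = \frac{277780}{-4 - 3750 + 0} - \frac{195362}{437243} = \frac{277780}{-3754} - \frac{195362}{437243} = 277780 \left(- \frac{1}{3754}\right) - \frac{195362}{437243} = - \frac{138890}{1877} - \frac{195362}{437243} = - \frac{61095374744}{820705111}$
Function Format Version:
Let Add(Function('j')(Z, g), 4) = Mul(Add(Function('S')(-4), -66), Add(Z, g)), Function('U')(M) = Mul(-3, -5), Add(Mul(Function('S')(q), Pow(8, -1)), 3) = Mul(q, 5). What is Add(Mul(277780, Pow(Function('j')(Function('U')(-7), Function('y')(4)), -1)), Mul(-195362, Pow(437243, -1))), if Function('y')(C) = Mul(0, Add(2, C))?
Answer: Rational(-61095374744, 820705111) ≈ -74.443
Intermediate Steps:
Function('S')(q) = Add(-24, Mul(40, q)) (Function('S')(q) = Add(-24, Mul(8, Mul(q, 5))) = Add(-24, Mul(8, Mul(5, q))) = Add(-24, Mul(40, q)))
Function('U')(M) = 15
Function('y')(C) = 0
Function('j')(Z, g) = Add(-4, Mul(-250, Z), Mul(-250, g)) (Function('j')(Z, g) = Add(-4, Mul(Add(Add(-24, Mul(40, -4)), -66), Add(Z, g))) = Add(-4, Mul(Add(Add(-24, -160), -66), Add(Z, g))) = Add(-4, Mul(Add(-184, -66), Add(Z, g))) = Add(-4, Mul(-250, Add(Z, g))) = Add(-4, Add(Mul(-250, Z), Mul(-250, g))) = Add(-4, Mul(-250, Z), Mul(-250, g)))
Add(Mul(277780, Pow(Function('j')(Function('U')(-7), Function('y')(4)), -1)), Mul(-195362, Pow(437243, -1))) = Add(Mul(277780, Pow(Add(-4, Mul(-250, 15), Mul(-250, 0)), -1)), Mul(-195362, Pow(437243, -1))) = Add(Mul(277780, Pow(Add(-4, -3750, 0), -1)), Mul(-195362, Rational(1, 437243))) = Add(Mul(277780, Pow(-3754, -1)), Rational(-195362, 437243)) = Add(Mul(277780, Rational(-1, 3754)), Rational(-195362, 437243)) = Add(Rational(-138890, 1877), Rational(-195362, 437243)) = Rational(-61095374744, 820705111)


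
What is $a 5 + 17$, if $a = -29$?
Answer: $-128$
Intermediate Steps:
$a 5 + 17 = \left(-29\right) 5 + 17 = -145 + 17 = -128$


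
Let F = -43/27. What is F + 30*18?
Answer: 14537/27 ≈ 538.41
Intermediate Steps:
F = -43/27 (F = -43*1/27 = -43/27 ≈ -1.5926)
F + 30*18 = -43/27 + 30*18 = -43/27 + 540 = 14537/27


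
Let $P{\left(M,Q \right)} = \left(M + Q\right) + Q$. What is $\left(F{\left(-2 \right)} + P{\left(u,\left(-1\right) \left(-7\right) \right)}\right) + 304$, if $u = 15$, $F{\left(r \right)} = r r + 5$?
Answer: $342$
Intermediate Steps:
$F{\left(r \right)} = 5 + r^{2}$ ($F{\left(r \right)} = r^{2} + 5 = 5 + r^{2}$)
$P{\left(M,Q \right)} = M + 2 Q$
$\left(F{\left(-2 \right)} + P{\left(u,\left(-1\right) \left(-7\right) \right)}\right) + 304 = \left(\left(5 + \left(-2\right)^{2}\right) + \left(15 + 2 \left(\left(-1\right) \left(-7\right)\right)\right)\right) + 304 = \left(\left(5 + 4\right) + \left(15 + 2 \cdot 7\right)\right) + 304 = \left(9 + \left(15 + 14\right)\right) + 304 = \left(9 + 29\right) + 304 = 38 + 304 = 342$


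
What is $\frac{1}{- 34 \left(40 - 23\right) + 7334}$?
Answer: $\frac{1}{6756} \approx 0.00014802$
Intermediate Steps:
$\frac{1}{- 34 \left(40 - 23\right) + 7334} = \frac{1}{\left(-34\right) 17 + 7334} = \frac{1}{-578 + 7334} = \frac{1}{6756}$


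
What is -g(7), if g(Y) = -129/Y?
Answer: 129/7 ≈ 18.429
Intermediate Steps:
-g(7) = -(-129)/7 = -1*(-129/7) = 129/7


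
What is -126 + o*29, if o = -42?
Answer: -1344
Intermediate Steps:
-126 + o*29 = -126 - 42*29 = -126 - 1218 = -1344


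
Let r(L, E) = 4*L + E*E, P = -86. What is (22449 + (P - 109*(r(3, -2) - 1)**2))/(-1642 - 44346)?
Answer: 1081/22994 ≈ 0.047012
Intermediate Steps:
r(L, E) = E**2 + 4*L (r(L, E) = 4*L + E**2 = E**2 + 4*L)
(22449 + (P - 109*(r(3, -2) - 1)**2))/(-1642 - 44346) = (22449 + (-86 - 109*(((-2)**2 + 4*3) - 1)**2))/(-1642 - 44346) = (22449 + (-86 - 109*((4 + 12) - 1)**2))/(-45988) = (22449 + (-86 - 109*(16 - 1)**2))*(-1/45988) = (22449 + (-86 - 109*15**2))*(-1/45988) = (22449 + (-86 - 109*225))*(-1/45988) = (22449 + (-86 - 24525))*(-1/45988) = (22449 - 24611)*(-1/45988) = -2162*(-1/45988) = 1081/22994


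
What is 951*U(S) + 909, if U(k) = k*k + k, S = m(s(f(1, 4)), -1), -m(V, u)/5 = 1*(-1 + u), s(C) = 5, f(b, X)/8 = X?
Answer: 105519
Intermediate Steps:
f(b, X) = 8*X
m(V, u) = 5 - 5*u (m(V, u) = -5*(-1 + u) = 5 - 5*u)
S = 10 (S = 5 - 5*(-1) = 5 + 5 = 10)
U(k) = k + k² (U(k) = k² + k = k + k²)
951*U(S) + 909 = 951*(10*(1 + 10)) + 909 = 951*(10*11) + 909 = 951*110 + 909 = 104610 + 909 = 105519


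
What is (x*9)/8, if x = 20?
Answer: 45/2 ≈ 22.500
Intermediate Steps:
(x*9)/8 = (20*9)/8 = 180*(1/8) = 45/2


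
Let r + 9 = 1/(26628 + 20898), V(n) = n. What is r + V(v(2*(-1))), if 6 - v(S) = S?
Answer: -47525/47526 ≈ -0.99998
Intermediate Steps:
v(S) = 6 - S
r = -427733/47526 (r = -9 + 1/(26628 + 20898) = -9 + 1/47526 = -427733/47526 ≈ -9.0000)
r + V(v(2*(-1))) = -427733/47526 + (6 - 2*(-1)) = -427733/47526 + (6 - 1*(-2)) = -427733/47526 + (6 + 2) = -427733/47526 + 8 = -47525/47526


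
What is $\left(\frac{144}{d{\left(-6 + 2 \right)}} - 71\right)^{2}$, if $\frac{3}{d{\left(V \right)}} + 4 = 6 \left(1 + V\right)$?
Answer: $1270129$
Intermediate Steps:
$d{\left(V \right)} = \frac{3}{2 + 6 V}$ ($d{\left(V \right)} = \frac{3}{-4 + 6 \left(1 + V\right)} = \frac{3}{-4 + \left(6 + 6 V\right)} = \frac{3}{2 + 6 V}$)
$\left(\frac{144}{d{\left(-6 + 2 \right)}} - 71\right)^{2} = \left(\frac{144}{\frac{3}{2} \frac{1}{1 + 3 \left(-6 + 2\right)}} - 71\right)^{2} = \left(\frac{144}{\frac{3}{2} \frac{1}{1 + 3 \left(-4\right)}} - 71\right)^{2} = \left(\frac{144}{\frac{3}{2} \frac{1}{1 - 12}} - 71\right)^{2} = \left(\frac{144}{\frac{3}{2} \frac{1}{-11}} - 71\right)^{2} = \left(\frac{144}{\frac{3}{2} \left(- \frac{1}{11}\right)} - 71\right)^{2} = \left(\frac{144}{- \frac{3}{22}} - 71\right)^{2} = \left(144 \left(- \frac{22}{3}\right) - 71\right)^{2} = \left(-1056 - 71\right)^{2} = \left(-1127\right)^{2} = 1270129$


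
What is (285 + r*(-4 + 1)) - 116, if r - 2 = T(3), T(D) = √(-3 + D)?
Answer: 163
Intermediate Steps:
r = 2 (r = 2 + √(-3 + 3) = 2 + √0 = 2 + 0 = 2)
(285 + r*(-4 + 1)) - 116 = (285 + 2*(-4 + 1)) - 116 = (285 + 2*(-3)) - 116 = (285 - 6) - 116 = 279 - 116 = 163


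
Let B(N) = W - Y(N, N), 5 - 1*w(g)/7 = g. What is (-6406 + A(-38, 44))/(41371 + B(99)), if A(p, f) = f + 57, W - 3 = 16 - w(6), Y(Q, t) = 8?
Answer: -6305/41389 ≈ -0.15234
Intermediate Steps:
w(g) = 35 - 7*g
W = 26 (W = 3 + (16 - (35 - 7*6)) = 3 + (16 - (35 - 42)) = 3 + (16 - 1*(-7)) = 3 + (16 + 7) = 3 + 23 = 26)
A(p, f) = 57 + f
B(N) = 18 (B(N) = 26 - 1*8 = 26 - 8 = 18)
(-6406 + A(-38, 44))/(41371 + B(99)) = (-6406 + (57 + 44))/(41371 + 18) = (-6406 + 101)/41389 = -6305*1/41389 = -6305/41389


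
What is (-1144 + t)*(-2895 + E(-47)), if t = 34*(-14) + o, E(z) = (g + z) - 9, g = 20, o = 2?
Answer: 4742358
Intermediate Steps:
E(z) = 11 + z (E(z) = (20 + z) - 9 = 11 + z)
t = -474 (t = 34*(-14) + 2 = -476 + 2 = -474)
(-1144 + t)*(-2895 + E(-47)) = (-1144 - 474)*(-2895 + (11 - 47)) = -1618*(-2895 - 36) = -1618*(-2931) = 4742358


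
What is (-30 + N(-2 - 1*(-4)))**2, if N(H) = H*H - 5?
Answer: 961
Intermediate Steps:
N(H) = -5 + H**2 (N(H) = H**2 - 5 = -5 + H**2)
(-30 + N(-2 - 1*(-4)))**2 = (-30 + (-5 + (-2 - 1*(-4))**2))**2 = (-30 + (-5 + (-2 + 4)**2))**2 = (-30 + (-5 + 2**2))**2 = (-30 + (-5 + 4))**2 = (-30 - 1)**2 = (-31)**2 = 961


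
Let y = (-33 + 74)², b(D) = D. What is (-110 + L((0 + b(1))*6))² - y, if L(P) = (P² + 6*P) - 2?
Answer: -81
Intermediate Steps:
L(P) = -2 + P² + 6*P
y = 1681 (y = 41² = 1681)
(-110 + L((0 + b(1))*6))² - y = (-110 + (-2 + ((0 + 1)*6)² + 6*((0 + 1)*6)))² - 1*1681 = (-110 + (-2 + (1*6)² + 6*(1*6)))² - 1681 = (-110 + (-2 + 6² + 6*6))² - 1681 = (-110 + (-2 + 36 + 36))² - 1681 = (-110 + 70)² - 1681 = (-40)² - 1681 = 1600 - 1681 = -81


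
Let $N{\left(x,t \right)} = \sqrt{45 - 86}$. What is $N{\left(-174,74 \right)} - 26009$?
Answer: $-26009 + i \sqrt{41} \approx -26009.0 + 6.4031 i$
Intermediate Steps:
$N{\left(x,t \right)} = i \sqrt{41}$ ($N{\left(x,t \right)} = \sqrt{-41} = i \sqrt{41}$)
$N{\left(-174,74 \right)} - 26009 = i \sqrt{41} - 26009 = -26009 + i \sqrt{41}$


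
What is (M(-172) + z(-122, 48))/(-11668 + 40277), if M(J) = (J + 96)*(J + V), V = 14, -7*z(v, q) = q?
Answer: 84008/200263 ≈ 0.41949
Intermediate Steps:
z(v, q) = -q/7
M(J) = (14 + J)*(96 + J) (M(J) = (J + 96)*(J + 14) = (96 + J)*(14 + J) = (14 + J)*(96 + J))
(M(-172) + z(-122, 48))/(-11668 + 40277) = ((1344 + (-172)² + 110*(-172)) - ⅐*48)/(-11668 + 40277) = ((1344 + 29584 - 18920) - 48/7)/28609 = (12008 - 48/7)*(1/28609) = (84008/7)*(1/28609) = 84008/200263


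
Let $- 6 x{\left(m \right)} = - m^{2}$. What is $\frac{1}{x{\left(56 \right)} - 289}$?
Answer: $\frac{3}{701} \approx 0.0042796$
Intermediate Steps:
$x{\left(m \right)} = \frac{m^{2}}{6}$ ($x{\left(m \right)} = - \frac{\left(-1\right) m^{2}}{6} = \frac{m^{2}}{6}$)
$\frac{1}{x{\left(56 \right)} - 289} = \frac{1}{\frac{56^{2}}{6} - 289} = \frac{1}{\frac{1}{6} \cdot 3136 - 289} = \frac{1}{\frac{1568}{3} - 289} = \frac{1}{\frac{701}{3}} = \frac{3}{701}$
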